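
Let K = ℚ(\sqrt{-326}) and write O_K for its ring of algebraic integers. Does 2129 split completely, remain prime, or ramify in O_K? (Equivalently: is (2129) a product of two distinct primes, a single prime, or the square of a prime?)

-326 mod 4 = 2, hence disc K = 4·(-326) = -1304 and O_K = ℤ[√-326].
2129 ∤ -1304, so 2129 is unramified.
Legendre symbol by Euler's criterion: (-326/2129) ≡ (-326)^1064 ≡ 1 (mod 2129), i.e. (-326/2129) = 1.
d is a quadratic residue mod p, hence 2129 splits in O_K.

split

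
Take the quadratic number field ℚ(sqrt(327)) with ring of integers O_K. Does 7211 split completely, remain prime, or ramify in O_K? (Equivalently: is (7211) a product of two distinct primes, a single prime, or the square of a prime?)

remains prime (inert)

Since 327 ≢ 1 mod 4, the ring of integers is ℤ[√327] with discriminant 4·327 = 1308.
7211 ∤ 1308, so 7211 is unramified.
Legendre symbol by Euler's criterion: (327/7211) ≡ 327^3605 ≡ 7210 (mod 7211), i.e. (327/7211) = -1.
d is a non-residue mod p, hence 7211 remains inert in O_K.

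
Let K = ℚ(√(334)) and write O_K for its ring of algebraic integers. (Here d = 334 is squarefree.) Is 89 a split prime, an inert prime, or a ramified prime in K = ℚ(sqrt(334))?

89 splits in O_K

d = 334 ≡ 2 (mod 4), so O_K = ℤ[√334] and disc(K) = 4d = 1336.
Since gcd(89, 1336) = 1 the prime 89 does not ramify.
Legendre symbol by Euler's criterion: (334/89) ≡ 334^44 ≡ 1 (mod 89), i.e. (334/89) = 1.
Legendre symbol 1 ⇒ 89 is split.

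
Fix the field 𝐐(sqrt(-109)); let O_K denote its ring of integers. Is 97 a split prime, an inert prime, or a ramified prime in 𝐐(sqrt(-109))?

d = -109 ≡ 3 (mod 4), so O_K = ℤ[√-109] and disc(K) = 4d = -436.
97 ∤ -436, so 97 is unramified.
(-109/97) = 85^48 mod 97 = 1, giving Legendre symbol 1.
Legendre symbol 1 ⇒ 97 is split.

split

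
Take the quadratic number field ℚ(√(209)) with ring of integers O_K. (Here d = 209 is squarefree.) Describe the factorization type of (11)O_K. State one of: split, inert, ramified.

d = 209 ≡ 1 (mod 4), so O_K = ℤ[(1+√209)/2] and disc(K) = d = 209.
Ramification test: 11 | 209. The prime 11 ramifies in K.

ramified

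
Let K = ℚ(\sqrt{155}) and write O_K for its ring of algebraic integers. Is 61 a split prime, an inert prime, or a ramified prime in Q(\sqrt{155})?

Since 155 ≢ 1 mod 4, the ring of integers is ℤ[√155] with discriminant 4·155 = 620.
61 ∤ 620, so 61 is unramified.
(155/61) = 33^30 mod 61 = 60, giving Legendre symbol -1.
d is a non-residue mod p, hence 61 remains inert in O_K.

inert — (61) stays prime in O_K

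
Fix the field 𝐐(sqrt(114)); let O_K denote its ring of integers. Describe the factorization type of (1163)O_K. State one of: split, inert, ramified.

114 mod 4 = 2, hence disc K = 4·114 = 456 and O_K = ℤ[√114].
Since gcd(1163, 456) = 1 the prime 1163 does not ramify.
Compute (114/1163) via Euler: 114^((1163-1)/2) mod 1163 = 1, so (114/1163) = 1.
(114/1163) = 1, so 1163 splits.

splits completely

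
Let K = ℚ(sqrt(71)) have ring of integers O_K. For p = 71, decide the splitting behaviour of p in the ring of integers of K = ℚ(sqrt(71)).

ramified

71 mod 4 = 3, hence disc K = 4·71 = 284 and O_K = ℤ[√71].
71 divides disc(K) = 284, so 71 ramifies.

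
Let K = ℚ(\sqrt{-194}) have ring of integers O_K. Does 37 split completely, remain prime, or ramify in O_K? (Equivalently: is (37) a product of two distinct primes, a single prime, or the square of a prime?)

d = -194 ≡ 2 (mod 4), so O_K = ℤ[√-194] and disc(K) = 4d = -776.
disc(K) = -776 is not divisible by 37; 37 is unramified.
(-194/37) = 28^18 mod 37 = 1, giving Legendre symbol 1.
Legendre symbol 1 ⇒ 37 is split.

split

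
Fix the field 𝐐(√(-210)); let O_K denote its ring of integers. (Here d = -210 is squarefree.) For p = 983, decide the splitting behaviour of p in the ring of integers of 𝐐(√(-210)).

-210 mod 4 = 2, hence disc K = 4·(-210) = -840 and O_K = ℤ[√-210].
983 ∤ -840, so 983 is unramified.
Legendre symbol by Euler's criterion: (-210/983) ≡ (-210)^491 ≡ 1 (mod 983), i.e. (-210/983) = 1.
Legendre symbol 1 ⇒ 983 is split.

split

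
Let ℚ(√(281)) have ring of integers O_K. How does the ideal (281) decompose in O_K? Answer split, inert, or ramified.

281 mod 4 = 1, hence disc K = 281 and O_K = ℤ[(1+√281)/2].
281 divides disc(K) = 281, so 281 ramifies.

281 is ramified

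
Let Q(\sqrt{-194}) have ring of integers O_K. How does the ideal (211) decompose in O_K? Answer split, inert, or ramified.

211 remains inert

d = -194 ≡ 2 (mod 4), so O_K = ℤ[√-194] and disc(K) = 4d = -776.
211 ∤ -776, so 211 is unramified.
(-194/211) = 17^105 mod 211 = 210, giving Legendre symbol -1.
Legendre symbol -1 ⇒ 211 is inert.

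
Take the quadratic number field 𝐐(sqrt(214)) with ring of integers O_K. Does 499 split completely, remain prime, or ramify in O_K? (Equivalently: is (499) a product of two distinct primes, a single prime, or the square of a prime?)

Since 214 ≢ 1 mod 4, the ring of integers is ℤ[√214] with discriminant 4·214 = 856.
499 ∤ 856, so 499 is unramified.
(214/499) = 214^249 mod 499 = 498, giving Legendre symbol -1.
Legendre symbol -1 ⇒ 499 is inert.

remains prime (inert)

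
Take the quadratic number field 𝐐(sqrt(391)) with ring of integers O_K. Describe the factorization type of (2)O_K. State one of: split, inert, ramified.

391 mod 4 = 3, hence disc K = 4·391 = 1564 and O_K = ℤ[√391].
disc(K) = 1564 = 2·782, so p = 2 is ramified.

p ramifies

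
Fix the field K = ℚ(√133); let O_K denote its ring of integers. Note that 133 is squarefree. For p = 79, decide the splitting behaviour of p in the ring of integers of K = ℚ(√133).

remains prime (inert)

Since 133 ≡ 1 mod 4, the ring of integers is ℤ[(1+√133)/2] with discriminant 133.
79 ∤ 133, so 79 is unramified.
(133/79) = 54^39 mod 79 = 78, giving Legendre symbol -1.
Legendre symbol -1 ⇒ 79 is inert.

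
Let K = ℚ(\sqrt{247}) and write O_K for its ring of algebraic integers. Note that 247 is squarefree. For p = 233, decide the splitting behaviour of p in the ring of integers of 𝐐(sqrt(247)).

247 mod 4 = 3, hence disc K = 4·247 = 988 and O_K = ℤ[√247].
Since gcd(233, 988) = 1 the prime 233 does not ramify.
Compute (247/233) via Euler: 14^((233-1)/2) mod 233 = 1, so (247/233) = 1.
d is a quadratic residue mod p, hence 233 splits in O_K.

p splits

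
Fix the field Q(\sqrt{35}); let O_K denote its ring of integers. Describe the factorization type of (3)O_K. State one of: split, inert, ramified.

35 mod 4 = 3, hence disc K = 4·35 = 140 and O_K = ℤ[√35].
disc(K) = 140 is not divisible by 3; 3 is unramified.
(35/3) = 2^1 mod 3 = 2, giving Legendre symbol -1.
(35/3) = -1, so 3 is inert.

remains prime (inert)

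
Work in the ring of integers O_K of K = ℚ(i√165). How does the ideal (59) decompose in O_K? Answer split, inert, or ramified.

splits completely

-165 mod 4 = 3, hence disc K = 4·(-165) = -660 and O_K = ℤ[√-165].
Since gcd(59, -660) = 1 the prime 59 does not ramify.
Legendre symbol by Euler's criterion: (-165/59) ≡ (-165)^29 ≡ 1 (mod 59), i.e. (-165/59) = 1.
d is a quadratic residue mod p, hence 59 splits in O_K.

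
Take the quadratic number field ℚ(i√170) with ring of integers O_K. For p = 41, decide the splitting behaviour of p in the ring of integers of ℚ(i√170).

41 remains inert

Since -170 ≢ 1 mod 4, the ring of integers is ℤ[√-170] with discriminant 4·(-170) = -680.
Since gcd(41, -680) = 1 the prime 41 does not ramify.
(-170/41) = 35^20 mod 41 = 40, giving Legendre symbol -1.
d is a non-residue mod p, hence 41 remains inert in O_K.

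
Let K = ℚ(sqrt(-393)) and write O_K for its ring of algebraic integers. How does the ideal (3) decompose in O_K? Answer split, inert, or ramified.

p ramifies

Since -393 ≢ 1 mod 4, the ring of integers is ℤ[√-393] with discriminant 4·(-393) = -1572.
3 divides disc(K) = -1572, so 3 ramifies.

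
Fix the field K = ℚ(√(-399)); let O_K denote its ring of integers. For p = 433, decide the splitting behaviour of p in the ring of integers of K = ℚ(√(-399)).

d = -399 ≡ 1 (mod 4), so O_K = ℤ[(1+√-399)/2] and disc(K) = d = -399.
Since gcd(433, -399) = 1 the prime 433 does not ramify.
Euler's criterion: (-399)^216 mod 433 = 1. Thus (-399|433) = 1.
Legendre symbol 1 ⇒ 433 is split.

split — (433) = 𝔭₁𝔭₂ with 𝔭₁ ≠ 𝔭₂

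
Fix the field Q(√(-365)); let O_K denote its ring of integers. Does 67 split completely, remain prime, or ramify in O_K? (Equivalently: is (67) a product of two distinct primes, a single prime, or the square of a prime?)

-365 mod 4 = 3, hence disc K = 4·(-365) = -1460 and O_K = ℤ[√-365].
67 ∤ -1460, so 67 is unramified.
Compute (-365/67) via Euler: 37^((67-1)/2) mod 67 = 1, so (-365/67) = 1.
(-365/67) = 1, so 67 splits.

splits completely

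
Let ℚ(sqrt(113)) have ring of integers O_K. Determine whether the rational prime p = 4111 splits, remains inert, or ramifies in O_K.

d = 113 ≡ 1 (mod 4), so O_K = ℤ[(1+√113)/2] and disc(K) = d = 113.
disc(K) = 113 is not divisible by 4111; 4111 is unramified.
Euler's criterion: 113^2055 mod 4111 = 4110. Thus (113|4111) = -1.
d is a non-residue mod p, hence 4111 remains inert in O_K.

inert — (4111) stays prime in O_K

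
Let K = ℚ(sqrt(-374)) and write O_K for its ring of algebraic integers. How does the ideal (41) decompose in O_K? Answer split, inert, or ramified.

split

d = -374 ≡ 2 (mod 4), so O_K = ℤ[√-374] and disc(K) = 4d = -1496.
Since gcd(41, -1496) = 1 the prime 41 does not ramify.
(-374/41) = 36^20 mod 41 = 1, giving Legendre symbol 1.
(-374/41) = 1, so 41 splits.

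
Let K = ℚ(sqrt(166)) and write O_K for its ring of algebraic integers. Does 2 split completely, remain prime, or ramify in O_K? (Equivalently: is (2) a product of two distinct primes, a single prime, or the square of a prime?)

d = 166 ≡ 2 (mod 4), so O_K = ℤ[√166] and disc(K) = 4d = 664.
2 divides disc(K) = 664, so 2 ramifies.

2 is ramified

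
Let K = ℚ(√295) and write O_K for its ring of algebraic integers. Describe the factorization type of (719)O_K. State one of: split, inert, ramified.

719 splits in O_K

Since 295 ≢ 1 mod 4, the ring of integers is ℤ[√295] with discriminant 4·295 = 1180.
719 ∤ 1180, so 719 is unramified.
Compute (295/719) via Euler: 295^((719-1)/2) mod 719 = 1, so (295/719) = 1.
Legendre symbol 1 ⇒ 719 is split.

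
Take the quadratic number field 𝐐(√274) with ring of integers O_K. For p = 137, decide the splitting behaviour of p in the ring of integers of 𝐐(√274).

Since 274 ≢ 1 mod 4, the ring of integers is ℤ[√274] with discriminant 4·274 = 1096.
137 divides disc(K) = 1096, so 137 ramifies.

ramified — (137) = 𝔭²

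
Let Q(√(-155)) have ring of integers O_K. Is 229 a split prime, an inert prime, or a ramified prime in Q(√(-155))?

p is inert

d = -155 ≡ 1 (mod 4), so O_K = ℤ[(1+√-155)/2] and disc(K) = d = -155.
disc(K) = -155 is not divisible by 229; 229 is unramified.
Legendre symbol by Euler's criterion: (-155/229) ≡ (-155)^114 ≡ 228 (mod 229), i.e. (-155/229) = -1.
Legendre symbol -1 ⇒ 229 is inert.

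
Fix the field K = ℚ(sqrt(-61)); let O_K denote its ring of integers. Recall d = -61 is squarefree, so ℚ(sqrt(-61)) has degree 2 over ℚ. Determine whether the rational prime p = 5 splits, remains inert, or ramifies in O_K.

splits completely

d = -61 ≡ 3 (mod 4), so O_K = ℤ[√-61] and disc(K) = 4d = -244.
disc(K) = -244 is not divisible by 5; 5 is unramified.
Euler's criterion: (-61)^2 mod 5 = 1. Thus (-61|5) = 1.
(-61/5) = 1, so 5 splits.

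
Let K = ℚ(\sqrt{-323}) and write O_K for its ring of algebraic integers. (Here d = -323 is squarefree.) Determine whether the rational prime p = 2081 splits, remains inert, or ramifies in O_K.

d = -323 ≡ 1 (mod 4), so O_K = ℤ[(1+√-323)/2] and disc(K) = d = -323.
disc(K) = -323 is not divisible by 2081; 2081 is unramified.
Legendre symbol by Euler's criterion: (-323/2081) ≡ (-323)^1040 ≡ 1 (mod 2081), i.e. (-323/2081) = 1.
Legendre symbol 1 ⇒ 2081 is split.

split — (2081) = 𝔭₁𝔭₂ with 𝔭₁ ≠ 𝔭₂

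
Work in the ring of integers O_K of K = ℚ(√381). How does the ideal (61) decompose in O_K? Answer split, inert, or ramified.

381 mod 4 = 1, hence disc K = 381 and O_K = ℤ[(1+√381)/2].
disc(K) = 381 is not divisible by 61; 61 is unramified.
Compute (381/61) via Euler: 15^((61-1)/2) mod 61 = 1, so (381/61) = 1.
(381/61) = 1, so 61 splits.

splits completely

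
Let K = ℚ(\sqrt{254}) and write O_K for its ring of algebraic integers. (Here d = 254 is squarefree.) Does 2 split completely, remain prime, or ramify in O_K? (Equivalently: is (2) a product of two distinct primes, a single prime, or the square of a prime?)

ramified — (2) = 𝔭²

Since 254 ≢ 1 mod 4, the ring of integers is ℤ[√254] with discriminant 4·254 = 1016.
Ramification test: 2 | 1016. The prime 2 ramifies in K.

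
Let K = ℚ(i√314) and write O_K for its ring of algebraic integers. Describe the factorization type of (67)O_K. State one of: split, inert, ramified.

d = -314 ≡ 2 (mod 4), so O_K = ℤ[√-314] and disc(K) = 4d = -1256.
Since gcd(67, -1256) = 1 the prime 67 does not ramify.
Euler's criterion: (-314)^33 mod 67 = 1. Thus (-314|67) = 1.
d is a quadratic residue mod p, hence 67 splits in O_K.

67 splits in O_K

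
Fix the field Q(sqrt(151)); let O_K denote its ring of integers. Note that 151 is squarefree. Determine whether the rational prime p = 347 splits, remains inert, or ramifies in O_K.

347 remains inert

d = 151 ≡ 3 (mod 4), so O_K = ℤ[√151] and disc(K) = 4d = 604.
Since gcd(347, 604) = 1 the prime 347 does not ramify.
Euler's criterion: 151^173 mod 347 = 346. Thus (151|347) = -1.
(151/347) = -1, so 347 is inert.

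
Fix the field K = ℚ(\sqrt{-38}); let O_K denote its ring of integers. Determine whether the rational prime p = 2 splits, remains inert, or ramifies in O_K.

d = -38 ≡ 2 (mod 4), so O_K = ℤ[√-38] and disc(K) = 4d = -152.
2 divides disc(K) = -152, so 2 ramifies.

ramifies in O_K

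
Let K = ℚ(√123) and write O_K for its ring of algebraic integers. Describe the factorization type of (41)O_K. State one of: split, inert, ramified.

Since 123 ≢ 1 mod 4, the ring of integers is ℤ[√123] with discriminant 4·123 = 492.
Ramification test: 41 | 492. The prime 41 ramifies in K.

41 is ramified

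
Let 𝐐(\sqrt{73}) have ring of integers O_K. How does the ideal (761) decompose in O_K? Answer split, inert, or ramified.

inert

d = 73 ≡ 1 (mod 4), so O_K = ℤ[(1+√73)/2] and disc(K) = d = 73.
761 ∤ 73, so 761 is unramified.
(73/761) = 73^380 mod 761 = 760, giving Legendre symbol -1.
d is a non-residue mod p, hence 761 remains inert in O_K.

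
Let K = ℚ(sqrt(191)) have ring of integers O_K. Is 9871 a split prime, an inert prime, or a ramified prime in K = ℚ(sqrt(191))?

191 mod 4 = 3, hence disc K = 4·191 = 764 and O_K = ℤ[√191].
Since gcd(9871, 764) = 1 the prime 9871 does not ramify.
Legendre symbol by Euler's criterion: (191/9871) ≡ 191^4935 ≡ 9870 (mod 9871), i.e. (191/9871) = -1.
(191/9871) = -1, so 9871 is inert.

9871 remains inert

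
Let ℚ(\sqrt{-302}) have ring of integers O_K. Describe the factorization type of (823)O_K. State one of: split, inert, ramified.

split

-302 mod 4 = 2, hence disc K = 4·(-302) = -1208 and O_K = ℤ[√-302].
823 ∤ -1208, so 823 is unramified.
Compute (-302/823) via Euler: 521^((823-1)/2) mod 823 = 1, so (-302/823) = 1.
(-302/823) = 1, so 823 splits.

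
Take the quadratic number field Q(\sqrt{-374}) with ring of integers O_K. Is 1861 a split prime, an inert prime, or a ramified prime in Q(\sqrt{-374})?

split — (1861) = 𝔭₁𝔭₂ with 𝔭₁ ≠ 𝔭₂

Since -374 ≢ 1 mod 4, the ring of integers is ℤ[√-374] with discriminant 4·(-374) = -1496.
Since gcd(1861, -1496) = 1 the prime 1861 does not ramify.
Euler's criterion: (-374)^930 mod 1861 = 1. Thus (-374|1861) = 1.
(-374/1861) = 1, so 1861 splits.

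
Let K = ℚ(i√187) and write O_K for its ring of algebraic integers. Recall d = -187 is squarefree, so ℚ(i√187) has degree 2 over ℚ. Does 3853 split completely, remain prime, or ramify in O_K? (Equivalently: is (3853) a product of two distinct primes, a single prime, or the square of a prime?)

Since -187 ≡ 1 mod 4, the ring of integers is ℤ[(1+√-187)/2] with discriminant -187.
3853 ∤ -187, so 3853 is unramified.
Legendre symbol by Euler's criterion: (-187/3853) ≡ (-187)^1926 ≡ 3852 (mod 3853), i.e. (-187/3853) = -1.
(-187/3853) = -1, so 3853 is inert.

inert — (3853) stays prime in O_K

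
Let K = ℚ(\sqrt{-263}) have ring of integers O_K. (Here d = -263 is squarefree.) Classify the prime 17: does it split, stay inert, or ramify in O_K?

Since -263 ≡ 1 mod 4, the ring of integers is ℤ[(1+√-263)/2] with discriminant -263.
17 ∤ -263, so 17 is unramified.
Euler's criterion: (-263)^8 mod 17 = 1. Thus (-263|17) = 1.
Legendre symbol 1 ⇒ 17 is split.

split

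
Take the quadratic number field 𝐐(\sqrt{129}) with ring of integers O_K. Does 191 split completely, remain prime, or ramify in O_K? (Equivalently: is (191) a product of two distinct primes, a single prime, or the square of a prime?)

p splits

129 mod 4 = 1, hence disc K = 129 and O_K = ℤ[(1+√129)/2].
Since gcd(191, 129) = 1 the prime 191 does not ramify.
Euler's criterion: 129^95 mod 191 = 1. Thus (129|191) = 1.
(129/191) = 1, so 191 splits.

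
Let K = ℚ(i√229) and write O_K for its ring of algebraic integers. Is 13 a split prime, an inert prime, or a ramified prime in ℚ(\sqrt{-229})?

inert

-229 mod 4 = 3, hence disc K = 4·(-229) = -916 and O_K = ℤ[√-229].
13 ∤ -916, so 13 is unramified.
Compute (-229/13) via Euler: 5^((13-1)/2) mod 13 = 12, so (-229/13) = -1.
(-229/13) = -1, so 13 is inert.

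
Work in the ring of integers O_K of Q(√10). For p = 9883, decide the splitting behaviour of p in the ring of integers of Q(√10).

Since 10 ≢ 1 mod 4, the ring of integers is ℤ[√10] with discriminant 4·10 = 40.
disc(K) = 40 is not divisible by 9883; 9883 is unramified.
(10/9883) = 10^4941 mod 9883 = 1, giving Legendre symbol 1.
(10/9883) = 1, so 9883 splits.

p splits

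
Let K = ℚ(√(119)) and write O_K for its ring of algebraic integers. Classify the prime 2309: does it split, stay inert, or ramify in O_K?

d = 119 ≡ 3 (mod 4), so O_K = ℤ[√119] and disc(K) = 4d = 476.
disc(K) = 476 is not divisible by 2309; 2309 is unramified.
(119/2309) = 119^1154 mod 2309 = 1, giving Legendre symbol 1.
(119/2309) = 1, so 2309 splits.

p splits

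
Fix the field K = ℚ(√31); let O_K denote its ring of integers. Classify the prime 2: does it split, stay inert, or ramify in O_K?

d = 31 ≡ 3 (mod 4), so O_K = ℤ[√31] and disc(K) = 4d = 124.
2 divides disc(K) = 124, so 2 ramifies.

ramified — (2) = 𝔭²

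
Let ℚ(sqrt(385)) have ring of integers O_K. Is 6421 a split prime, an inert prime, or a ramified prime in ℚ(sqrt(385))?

p is inert

Since 385 ≡ 1 mod 4, the ring of integers is ℤ[(1+√385)/2] with discriminant 385.
Since gcd(6421, 385) = 1 the prime 6421 does not ramify.
Compute (385/6421) via Euler: 385^((6421-1)/2) mod 6421 = 6420, so (385/6421) = -1.
(385/6421) = -1, so 6421 is inert.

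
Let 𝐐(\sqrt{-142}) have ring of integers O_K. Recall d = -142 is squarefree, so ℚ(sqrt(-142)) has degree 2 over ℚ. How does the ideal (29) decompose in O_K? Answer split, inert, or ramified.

inert — (29) stays prime in O_K

-142 mod 4 = 2, hence disc K = 4·(-142) = -568 and O_K = ℤ[√-142].
Since gcd(29, -568) = 1 the prime 29 does not ramify.
(-142/29) = 3^14 mod 29 = 28, giving Legendre symbol -1.
Legendre symbol -1 ⇒ 29 is inert.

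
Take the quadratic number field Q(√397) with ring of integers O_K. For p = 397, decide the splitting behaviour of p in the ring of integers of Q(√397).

p ramifies

d = 397 ≡ 1 (mod 4), so O_K = ℤ[(1+√397)/2] and disc(K) = d = 397.
Ramification test: 397 | 397. The prime 397 ramifies in K.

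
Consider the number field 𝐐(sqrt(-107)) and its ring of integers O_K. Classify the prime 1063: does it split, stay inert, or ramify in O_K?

d = -107 ≡ 1 (mod 4), so O_K = ℤ[(1+√-107)/2] and disc(K) = d = -107.
disc(K) = -107 is not divisible by 1063; 1063 is unramified.
Euler's criterion: (-107)^531 mod 1063 = 1. Thus (-107|1063) = 1.
d is a quadratic residue mod p, hence 1063 splits in O_K.

p splits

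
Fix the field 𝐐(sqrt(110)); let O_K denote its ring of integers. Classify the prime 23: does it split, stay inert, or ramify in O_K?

d = 110 ≡ 2 (mod 4), so O_K = ℤ[√110] and disc(K) = 4d = 440.
Since gcd(23, 440) = 1 the prime 23 does not ramify.
Legendre symbol by Euler's criterion: (110/23) ≡ 110^11 ≡ 1 (mod 23), i.e. (110/23) = 1.
Legendre symbol 1 ⇒ 23 is split.

split — (23) = 𝔭₁𝔭₂ with 𝔭₁ ≠ 𝔭₂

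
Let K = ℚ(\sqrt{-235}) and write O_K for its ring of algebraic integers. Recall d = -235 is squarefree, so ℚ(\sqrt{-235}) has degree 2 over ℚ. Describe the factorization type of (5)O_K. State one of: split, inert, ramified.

p ramifies

Since -235 ≡ 1 mod 4, the ring of integers is ℤ[(1+√-235)/2] with discriminant -235.
5 divides disc(K) = -235, so 5 ramifies.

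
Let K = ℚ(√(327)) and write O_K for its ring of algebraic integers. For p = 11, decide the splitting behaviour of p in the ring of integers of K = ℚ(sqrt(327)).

327 mod 4 = 3, hence disc K = 4·327 = 1308 and O_K = ℤ[√327].
disc(K) = 1308 is not divisible by 11; 11 is unramified.
Legendre symbol by Euler's criterion: (327/11) ≡ 327^5 ≡ 10 (mod 11), i.e. (327/11) = -1.
d is a non-residue mod p, hence 11 remains inert in O_K.

inert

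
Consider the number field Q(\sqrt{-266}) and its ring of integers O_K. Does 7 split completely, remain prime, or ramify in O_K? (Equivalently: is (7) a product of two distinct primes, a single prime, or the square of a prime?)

ramified — (7) = 𝔭²

d = -266 ≡ 2 (mod 4), so O_K = ℤ[√-266] and disc(K) = 4d = -1064.
7 divides disc(K) = -1064, so 7 ramifies.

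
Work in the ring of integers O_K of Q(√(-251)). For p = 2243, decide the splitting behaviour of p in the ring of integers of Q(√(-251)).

Since -251 ≡ 1 mod 4, the ring of integers is ℤ[(1+√-251)/2] with discriminant -251.
Since gcd(2243, -251) = 1 the prime 2243 does not ramify.
Euler's criterion: (-251)^1121 mod 2243 = 2242. Thus (-251|2243) = -1.
d is a non-residue mod p, hence 2243 remains inert in O_K.

p is inert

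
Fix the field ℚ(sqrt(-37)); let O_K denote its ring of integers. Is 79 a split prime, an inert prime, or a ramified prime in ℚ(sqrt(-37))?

d = -37 ≡ 3 (mod 4), so O_K = ℤ[√-37] and disc(K) = 4d = -148.
Since gcd(79, -148) = 1 the prime 79 does not ramify.
Compute (-37/79) via Euler: 42^((79-1)/2) mod 79 = 1, so (-37/79) = 1.
Legendre symbol 1 ⇒ 79 is split.

p splits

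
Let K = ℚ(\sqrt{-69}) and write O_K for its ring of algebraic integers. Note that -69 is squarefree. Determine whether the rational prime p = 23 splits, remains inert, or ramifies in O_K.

p ramifies

Since -69 ≢ 1 mod 4, the ring of integers is ℤ[√-69] with discriminant 4·(-69) = -276.
disc(K) = -276 = 23·(-12), so p = 23 is ramified.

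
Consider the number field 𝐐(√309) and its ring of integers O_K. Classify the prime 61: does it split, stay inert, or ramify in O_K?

d = 309 ≡ 1 (mod 4), so O_K = ℤ[(1+√309)/2] and disc(K) = d = 309.
Since gcd(61, 309) = 1 the prime 61 does not ramify.
Legendre symbol by Euler's criterion: (309/61) ≡ 309^30 ≡ 1 (mod 61), i.e. (309/61) = 1.
(309/61) = 1, so 61 splits.

splits completely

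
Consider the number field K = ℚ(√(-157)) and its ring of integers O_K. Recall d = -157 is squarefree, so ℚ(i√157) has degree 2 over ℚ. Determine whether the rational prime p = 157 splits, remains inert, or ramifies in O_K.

157 is ramified

d = -157 ≡ 3 (mod 4), so O_K = ℤ[√-157] and disc(K) = 4d = -628.
157 divides disc(K) = -628, so 157 ramifies.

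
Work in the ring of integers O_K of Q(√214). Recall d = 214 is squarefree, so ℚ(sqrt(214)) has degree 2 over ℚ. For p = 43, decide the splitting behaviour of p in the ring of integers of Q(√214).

d = 214 ≡ 2 (mod 4), so O_K = ℤ[√214] and disc(K) = 4d = 856.
43 ∤ 856, so 43 is unramified.
Euler's criterion: 214^21 mod 43 = 42. Thus (214|43) = -1.
(214/43) = -1, so 43 is inert.

p is inert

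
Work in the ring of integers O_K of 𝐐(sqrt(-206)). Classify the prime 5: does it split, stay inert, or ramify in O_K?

Since -206 ≢ 1 mod 4, the ring of integers is ℤ[√-206] with discriminant 4·(-206) = -824.
Since gcd(5, -824) = 1 the prime 5 does not ramify.
Legendre symbol by Euler's criterion: (-206/5) ≡ (-206)^2 ≡ 1 (mod 5), i.e. (-206/5) = 1.
(-206/5) = 1, so 5 splits.

5 splits in O_K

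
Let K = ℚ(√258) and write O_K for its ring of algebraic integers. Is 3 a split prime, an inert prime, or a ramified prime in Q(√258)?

258 mod 4 = 2, hence disc K = 4·258 = 1032 and O_K = ℤ[√258].
Ramification test: 3 | 1032. The prime 3 ramifies in K.

3 is ramified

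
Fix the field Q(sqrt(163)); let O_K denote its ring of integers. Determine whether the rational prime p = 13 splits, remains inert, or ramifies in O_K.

163 mod 4 = 3, hence disc K = 4·163 = 652 and O_K = ℤ[√163].
disc(K) = 652 is not divisible by 13; 13 is unramified.
(163/13) = 7^6 mod 13 = 12, giving Legendre symbol -1.
d is a non-residue mod p, hence 13 remains inert in O_K.

inert — (13) stays prime in O_K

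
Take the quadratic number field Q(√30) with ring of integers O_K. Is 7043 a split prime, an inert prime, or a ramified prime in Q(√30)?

split — (7043) = 𝔭₁𝔭₂ with 𝔭₁ ≠ 𝔭₂

d = 30 ≡ 2 (mod 4), so O_K = ℤ[√30] and disc(K) = 4d = 120.
7043 ∤ 120, so 7043 is unramified.
Compute (30/7043) via Euler: 30^((7043-1)/2) mod 7043 = 1, so (30/7043) = 1.
(30/7043) = 1, so 7043 splits.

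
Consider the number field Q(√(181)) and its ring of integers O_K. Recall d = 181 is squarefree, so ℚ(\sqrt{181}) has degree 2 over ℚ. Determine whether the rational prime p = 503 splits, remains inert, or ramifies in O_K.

remains prime (inert)

Since 181 ≡ 1 mod 4, the ring of integers is ℤ[(1+√181)/2] with discriminant 181.
503 ∤ 181, so 503 is unramified.
(181/503) = 181^251 mod 503 = 502, giving Legendre symbol -1.
Legendre symbol -1 ⇒ 503 is inert.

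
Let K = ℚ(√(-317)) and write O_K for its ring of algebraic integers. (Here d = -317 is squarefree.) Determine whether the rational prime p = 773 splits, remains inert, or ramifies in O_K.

Since -317 ≢ 1 mod 4, the ring of integers is ℤ[√-317] with discriminant 4·(-317) = -1268.
Since gcd(773, -1268) = 1 the prime 773 does not ramify.
Legendre symbol by Euler's criterion: (-317/773) ≡ (-317)^386 ≡ 772 (mod 773), i.e. (-317/773) = -1.
d is a non-residue mod p, hence 773 remains inert in O_K.

remains prime (inert)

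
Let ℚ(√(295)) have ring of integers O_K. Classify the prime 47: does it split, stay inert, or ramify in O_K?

d = 295 ≡ 3 (mod 4), so O_K = ℤ[√295] and disc(K) = 4d = 1180.
Since gcd(47, 1180) = 1 the prime 47 does not ramify.
Legendre symbol by Euler's criterion: (295/47) ≡ 295^23 ≡ 46 (mod 47), i.e. (295/47) = -1.
Legendre symbol -1 ⇒ 47 is inert.

47 remains inert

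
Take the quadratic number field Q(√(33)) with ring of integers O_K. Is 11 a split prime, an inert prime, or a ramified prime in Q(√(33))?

Since 33 ≡ 1 mod 4, the ring of integers is ℤ[(1+√33)/2] with discriminant 33.
11 divides disc(K) = 33, so 11 ramifies.

ramified — (11) = 𝔭²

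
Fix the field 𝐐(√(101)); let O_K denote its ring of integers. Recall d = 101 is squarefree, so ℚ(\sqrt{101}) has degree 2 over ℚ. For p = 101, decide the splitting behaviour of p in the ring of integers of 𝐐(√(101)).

Since 101 ≡ 1 mod 4, the ring of integers is ℤ[(1+√101)/2] with discriminant 101.
101 divides disc(K) = 101, so 101 ramifies.

p ramifies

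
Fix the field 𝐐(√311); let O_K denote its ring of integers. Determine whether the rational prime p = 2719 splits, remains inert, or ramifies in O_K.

d = 311 ≡ 3 (mod 4), so O_K = ℤ[√311] and disc(K) = 4d = 1244.
Since gcd(2719, 1244) = 1 the prime 2719 does not ramify.
Legendre symbol by Euler's criterion: (311/2719) ≡ 311^1359 ≡ 1 (mod 2719), i.e. (311/2719) = 1.
Legendre symbol 1 ⇒ 2719 is split.

2719 splits in O_K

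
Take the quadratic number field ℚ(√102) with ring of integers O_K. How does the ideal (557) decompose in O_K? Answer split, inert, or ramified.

102 mod 4 = 2, hence disc K = 4·102 = 408 and O_K = ℤ[√102].
Since gcd(557, 408) = 1 the prime 557 does not ramify.
Legendre symbol by Euler's criterion: (102/557) ≡ 102^278 ≡ 1 (mod 557), i.e. (102/557) = 1.
d is a quadratic residue mod p, hence 557 splits in O_K.

splits completely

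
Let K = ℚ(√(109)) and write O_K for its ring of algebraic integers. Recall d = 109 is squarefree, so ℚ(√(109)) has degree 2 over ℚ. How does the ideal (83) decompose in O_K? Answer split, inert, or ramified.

Since 109 ≡ 1 mod 4, the ring of integers is ℤ[(1+√109)/2] with discriminant 109.
disc(K) = 109 is not divisible by 83; 83 is unramified.
Compute (109/83) via Euler: 26^((83-1)/2) mod 83 = 1, so (109/83) = 1.
(109/83) = 1, so 83 splits.

split — (83) = 𝔭₁𝔭₂ with 𝔭₁ ≠ 𝔭₂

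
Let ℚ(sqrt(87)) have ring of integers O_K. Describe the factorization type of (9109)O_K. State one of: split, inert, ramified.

inert

Since 87 ≢ 1 mod 4, the ring of integers is ℤ[√87] with discriminant 4·87 = 348.
disc(K) = 348 is not divisible by 9109; 9109 is unramified.
Euler's criterion: 87^4554 mod 9109 = 9108. Thus (87|9109) = -1.
d is a non-residue mod p, hence 9109 remains inert in O_K.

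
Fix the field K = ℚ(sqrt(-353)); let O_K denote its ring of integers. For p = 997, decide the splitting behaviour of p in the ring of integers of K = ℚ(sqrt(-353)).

997 remains inert

d = -353 ≡ 3 (mod 4), so O_K = ℤ[√-353] and disc(K) = 4d = -1412.
997 ∤ -1412, so 997 is unramified.
Compute (-353/997) via Euler: 644^((997-1)/2) mod 997 = 996, so (-353/997) = -1.
d is a non-residue mod p, hence 997 remains inert in O_K.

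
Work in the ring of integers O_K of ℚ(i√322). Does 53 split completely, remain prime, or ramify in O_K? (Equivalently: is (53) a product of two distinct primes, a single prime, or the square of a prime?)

Since -322 ≢ 1 mod 4, the ring of integers is ℤ[√-322] with discriminant 4·(-322) = -1288.
Since gcd(53, -1288) = 1 the prime 53 does not ramify.
Compute (-322/53) via Euler: 49^((53-1)/2) mod 53 = 1, so (-322/53) = 1.
(-322/53) = 1, so 53 splits.

53 splits in O_K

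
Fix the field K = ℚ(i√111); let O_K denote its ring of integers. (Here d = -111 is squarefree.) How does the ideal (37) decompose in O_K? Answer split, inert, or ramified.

-111 mod 4 = 1, hence disc K = -111 and O_K = ℤ[(1+√-111)/2].
Ramification test: 37 | -111. The prime 37 ramifies in K.

ramifies in O_K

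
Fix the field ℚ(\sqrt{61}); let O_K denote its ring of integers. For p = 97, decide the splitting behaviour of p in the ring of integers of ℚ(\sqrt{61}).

split

61 mod 4 = 1, hence disc K = 61 and O_K = ℤ[(1+√61)/2].
disc(K) = 61 is not divisible by 97; 97 is unramified.
Euler's criterion: 61^48 mod 97 = 1. Thus (61|97) = 1.
d is a quadratic residue mod p, hence 97 splits in O_K.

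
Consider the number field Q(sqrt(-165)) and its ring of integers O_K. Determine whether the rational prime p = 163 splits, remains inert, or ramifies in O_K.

d = -165 ≡ 3 (mod 4), so O_K = ℤ[√-165] and disc(K) = 4d = -660.
disc(K) = -660 is not divisible by 163; 163 is unramified.
(-165/163) = 161^81 mod 163 = 1, giving Legendre symbol 1.
(-165/163) = 1, so 163 splits.

split — (163) = 𝔭₁𝔭₂ with 𝔭₁ ≠ 𝔭₂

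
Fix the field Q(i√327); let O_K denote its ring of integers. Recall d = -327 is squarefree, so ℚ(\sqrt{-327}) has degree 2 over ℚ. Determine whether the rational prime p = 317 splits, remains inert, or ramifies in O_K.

split

-327 mod 4 = 1, hence disc K = -327 and O_K = ℤ[(1+√-327)/2].
disc(K) = -327 is not divisible by 317; 317 is unramified.
Compute (-327/317) via Euler: 307^((317-1)/2) mod 317 = 1, so (-327/317) = 1.
d is a quadratic residue mod p, hence 317 splits in O_K.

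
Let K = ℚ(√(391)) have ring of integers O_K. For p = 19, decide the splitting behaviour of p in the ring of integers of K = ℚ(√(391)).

391 mod 4 = 3, hence disc K = 4·391 = 1564 and O_K = ℤ[√391].
disc(K) = 1564 is not divisible by 19; 19 is unramified.
Legendre symbol by Euler's criterion: (391/19) ≡ 391^9 ≡ 1 (mod 19), i.e. (391/19) = 1.
d is a quadratic residue mod p, hence 19 splits in O_K.

p splits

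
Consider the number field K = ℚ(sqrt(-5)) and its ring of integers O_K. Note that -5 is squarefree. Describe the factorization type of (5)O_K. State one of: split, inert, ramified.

p ramifies

Since -5 ≢ 1 mod 4, the ring of integers is ℤ[√-5] with discriminant 4·(-5) = -20.
Ramification test: 5 | -20. The prime 5 ramifies in K.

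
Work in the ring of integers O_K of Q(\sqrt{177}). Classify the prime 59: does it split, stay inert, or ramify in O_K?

Since 177 ≡ 1 mod 4, the ring of integers is ℤ[(1+√177)/2] with discriminant 177.
disc(K) = 177 = 59·3, so p = 59 is ramified.

ramifies in O_K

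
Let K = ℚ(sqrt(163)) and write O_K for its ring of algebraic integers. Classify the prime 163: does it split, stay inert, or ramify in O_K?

Since 163 ≢ 1 mod 4, the ring of integers is ℤ[√163] with discriminant 4·163 = 652.
163 divides disc(K) = 652, so 163 ramifies.

ramified — (163) = 𝔭²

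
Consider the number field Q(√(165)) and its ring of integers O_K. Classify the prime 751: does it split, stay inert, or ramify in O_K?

d = 165 ≡ 1 (mod 4), so O_K = ℤ[(1+√165)/2] and disc(K) = d = 165.
disc(K) = 165 is not divisible by 751; 751 is unramified.
Euler's criterion: 165^375 mod 751 = 1. Thus (165|751) = 1.
(165/751) = 1, so 751 splits.

split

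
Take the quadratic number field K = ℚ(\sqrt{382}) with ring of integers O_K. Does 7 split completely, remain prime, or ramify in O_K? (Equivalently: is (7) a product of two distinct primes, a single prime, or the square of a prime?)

d = 382 ≡ 2 (mod 4), so O_K = ℤ[√382] and disc(K) = 4d = 1528.
Since gcd(7, 1528) = 1 the prime 7 does not ramify.
Euler's criterion: 382^3 mod 7 = 1. Thus (382|7) = 1.
Legendre symbol 1 ⇒ 7 is split.

p splits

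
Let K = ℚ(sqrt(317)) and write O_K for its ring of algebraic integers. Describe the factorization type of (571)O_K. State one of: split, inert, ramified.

d = 317 ≡ 1 (mod 4), so O_K = ℤ[(1+√317)/2] and disc(K) = d = 317.
Since gcd(571, 317) = 1 the prime 571 does not ramify.
Legendre symbol by Euler's criterion: (317/571) ≡ 317^285 ≡ 1 (mod 571), i.e. (317/571) = 1.
Legendre symbol 1 ⇒ 571 is split.

571 splits in O_K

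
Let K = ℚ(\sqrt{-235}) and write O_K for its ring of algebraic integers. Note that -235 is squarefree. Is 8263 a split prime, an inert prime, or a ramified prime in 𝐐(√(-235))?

p splits

Since -235 ≡ 1 mod 4, the ring of integers is ℤ[(1+√-235)/2] with discriminant -235.
Since gcd(8263, -235) = 1 the prime 8263 does not ramify.
Legendre symbol by Euler's criterion: (-235/8263) ≡ (-235)^4131 ≡ 1 (mod 8263), i.e. (-235/8263) = 1.
(-235/8263) = 1, so 8263 splits.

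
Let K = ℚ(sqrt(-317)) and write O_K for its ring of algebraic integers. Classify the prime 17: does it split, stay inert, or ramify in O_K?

p is inert

d = -317 ≡ 3 (mod 4), so O_K = ℤ[√-317] and disc(K) = 4d = -1268.
17 ∤ -1268, so 17 is unramified.
Compute (-317/17) via Euler: 6^((17-1)/2) mod 17 = 16, so (-317/17) = -1.
d is a non-residue mod p, hence 17 remains inert in O_K.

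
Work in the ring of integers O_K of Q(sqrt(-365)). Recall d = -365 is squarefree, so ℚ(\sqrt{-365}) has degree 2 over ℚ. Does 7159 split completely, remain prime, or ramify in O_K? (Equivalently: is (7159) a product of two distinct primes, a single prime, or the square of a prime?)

split — (7159) = 𝔭₁𝔭₂ with 𝔭₁ ≠ 𝔭₂

-365 mod 4 = 3, hence disc K = 4·(-365) = -1460 and O_K = ℤ[√-365].
disc(K) = -1460 is not divisible by 7159; 7159 is unramified.
(-365/7159) = 6794^3579 mod 7159 = 1, giving Legendre symbol 1.
Legendre symbol 1 ⇒ 7159 is split.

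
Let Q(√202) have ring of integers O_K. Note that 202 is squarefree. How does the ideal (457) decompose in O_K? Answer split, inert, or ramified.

457 remains inert

202 mod 4 = 2, hence disc K = 4·202 = 808 and O_K = ℤ[√202].
disc(K) = 808 is not divisible by 457; 457 is unramified.
Compute (202/457) via Euler: 202^((457-1)/2) mod 457 = 456, so (202/457) = -1.
d is a non-residue mod p, hence 457 remains inert in O_K.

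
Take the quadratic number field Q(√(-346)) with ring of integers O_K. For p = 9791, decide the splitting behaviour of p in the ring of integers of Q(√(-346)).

split — (9791) = 𝔭₁𝔭₂ with 𝔭₁ ≠ 𝔭₂

-346 mod 4 = 2, hence disc K = 4·(-346) = -1384 and O_K = ℤ[√-346].
Since gcd(9791, -1384) = 1 the prime 9791 does not ramify.
Euler's criterion: (-346)^4895 mod 9791 = 1. Thus (-346|9791) = 1.
(-346/9791) = 1, so 9791 splits.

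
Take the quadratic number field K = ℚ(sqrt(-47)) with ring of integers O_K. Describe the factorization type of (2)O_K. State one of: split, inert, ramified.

d = -47 ≡ 1 (mod 4), so O_K = ℤ[(1+√-47)/2] and disc(K) = d = -47.
disc(K) = -47 is not divisible by 2; 2 is unramified.
d ≡ 1 (mod 8); the supplementary law gives 2 split.

splits completely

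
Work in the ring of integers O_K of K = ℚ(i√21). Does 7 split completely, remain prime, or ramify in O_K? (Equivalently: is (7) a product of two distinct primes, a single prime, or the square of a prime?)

-21 mod 4 = 3, hence disc K = 4·(-21) = -84 and O_K = ℤ[√-21].
disc(K) = -84 = 7·(-12), so p = 7 is ramified.

ramified — (7) = 𝔭²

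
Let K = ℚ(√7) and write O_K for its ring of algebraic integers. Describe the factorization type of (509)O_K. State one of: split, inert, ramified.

inert — (509) stays prime in O_K

d = 7 ≡ 3 (mod 4), so O_K = ℤ[√7] and disc(K) = 4d = 28.
Since gcd(509, 28) = 1 the prime 509 does not ramify.
Compute (7/509) via Euler: 7^((509-1)/2) mod 509 = 508, so (7/509) = -1.
Legendre symbol -1 ⇒ 509 is inert.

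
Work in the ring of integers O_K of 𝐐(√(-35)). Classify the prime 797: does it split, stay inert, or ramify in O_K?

-35 mod 4 = 1, hence disc K = -35 and O_K = ℤ[(1+√-35)/2].
disc(K) = -35 is not divisible by 797; 797 is unramified.
Compute (-35/797) via Euler: 762^((797-1)/2) mod 797 = 1, so (-35/797) = 1.
d is a quadratic residue mod p, hence 797 splits in O_K.

p splits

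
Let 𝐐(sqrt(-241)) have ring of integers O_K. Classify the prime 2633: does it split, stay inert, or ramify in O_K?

Since -241 ≢ 1 mod 4, the ring of integers is ℤ[√-241] with discriminant 4·(-241) = -964.
2633 ∤ -964, so 2633 is unramified.
Legendre symbol by Euler's criterion: (-241/2633) ≡ (-241)^1316 ≡ 1 (mod 2633), i.e. (-241/2633) = 1.
Legendre symbol 1 ⇒ 2633 is split.

split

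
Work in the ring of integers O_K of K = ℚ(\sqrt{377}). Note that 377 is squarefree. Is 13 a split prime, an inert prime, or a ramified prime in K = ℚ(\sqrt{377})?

ramified

Since 377 ≡ 1 mod 4, the ring of integers is ℤ[(1+√377)/2] with discriminant 377.
disc(K) = 377 = 13·29, so p = 13 is ramified.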